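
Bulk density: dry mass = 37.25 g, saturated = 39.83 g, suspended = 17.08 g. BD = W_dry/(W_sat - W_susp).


BD = 37.25 / (39.83 - 17.08) = 37.25 / 22.75 = 1.637 g/cm^3

1.637


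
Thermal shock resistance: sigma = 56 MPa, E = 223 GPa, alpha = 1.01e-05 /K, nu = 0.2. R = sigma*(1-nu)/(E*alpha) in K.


R = 56*(1-0.2)/(223*1000*1.01e-05) = 20 K

20


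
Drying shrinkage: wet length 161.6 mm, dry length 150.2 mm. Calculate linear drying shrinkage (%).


DS = (161.6 - 150.2) / 161.6 * 100 = 7.05%

7.05


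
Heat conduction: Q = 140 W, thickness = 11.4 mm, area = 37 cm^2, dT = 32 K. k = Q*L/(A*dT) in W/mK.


k = 140*11.4/1000/(37/10000*32) = 13.48 W/mK

13.48


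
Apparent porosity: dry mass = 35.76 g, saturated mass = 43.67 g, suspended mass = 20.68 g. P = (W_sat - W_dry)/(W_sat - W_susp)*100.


P = (43.67 - 35.76) / (43.67 - 20.68) * 100 = 7.91 / 22.99 * 100 = 34.4%

34.4


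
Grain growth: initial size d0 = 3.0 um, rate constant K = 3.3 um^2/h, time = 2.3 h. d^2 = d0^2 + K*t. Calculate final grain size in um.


d^2 = 3.0^2 + 3.3*2.3 = 16.59
d = sqrt(16.59) = 4.07 um

4.07


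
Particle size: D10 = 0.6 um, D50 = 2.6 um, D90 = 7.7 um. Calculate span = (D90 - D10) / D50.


Span = (7.7 - 0.6) / 2.6 = 7.1 / 2.6 = 2.731

2.731


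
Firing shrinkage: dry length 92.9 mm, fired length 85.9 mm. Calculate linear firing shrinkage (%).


FS = (92.9 - 85.9) / 92.9 * 100 = 7.53%

7.53


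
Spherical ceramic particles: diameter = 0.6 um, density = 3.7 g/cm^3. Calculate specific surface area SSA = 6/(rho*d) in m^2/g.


SSA = 6 / (3.7 * 0.6) = 2.703 m^2/g

2.703


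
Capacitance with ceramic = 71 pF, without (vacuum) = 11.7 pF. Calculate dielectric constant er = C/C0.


er = 71 / 11.7 = 6.07

6.07


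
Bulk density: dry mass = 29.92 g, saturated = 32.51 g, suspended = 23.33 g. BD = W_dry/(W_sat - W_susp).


BD = 29.92 / (32.51 - 23.33) = 29.92 / 9.18 = 3.259 g/cm^3

3.259


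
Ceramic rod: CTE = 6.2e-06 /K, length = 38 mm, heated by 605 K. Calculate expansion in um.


dL = 6.2e-06 * 38 * 605 * 1000 = 142.538 um

142.538


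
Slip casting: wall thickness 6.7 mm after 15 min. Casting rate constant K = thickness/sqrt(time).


K = 6.7 / sqrt(15) = 6.7 / 3.873 = 1.73 mm/min^0.5

1.73


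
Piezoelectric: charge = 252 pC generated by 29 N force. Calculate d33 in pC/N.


d33 = 252 / 29 = 8.7 pC/N

8.7


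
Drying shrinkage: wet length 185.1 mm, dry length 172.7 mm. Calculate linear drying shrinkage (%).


DS = (185.1 - 172.7) / 185.1 * 100 = 6.7%

6.7


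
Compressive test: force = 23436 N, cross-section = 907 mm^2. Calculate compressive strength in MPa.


CS = 23436 / 907 = 25.8 MPa

25.8


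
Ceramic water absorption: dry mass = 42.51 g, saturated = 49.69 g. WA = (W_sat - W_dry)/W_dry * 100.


WA = (49.69 - 42.51) / 42.51 * 100 = 16.89%

16.89


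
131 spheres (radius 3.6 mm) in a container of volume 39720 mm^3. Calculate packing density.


V_sphere = 4/3*pi*3.6^3 = 195.4322 mm^3
Total V = 131*195.4322 = 25601.6182 mm^3
PD = 25601.6182 / 39720 = 0.645

0.645


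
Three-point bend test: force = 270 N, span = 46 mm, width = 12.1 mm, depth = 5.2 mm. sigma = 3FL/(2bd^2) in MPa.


sigma = 3*270*46/(2*12.1*5.2^2) = 56.9 MPa

56.9


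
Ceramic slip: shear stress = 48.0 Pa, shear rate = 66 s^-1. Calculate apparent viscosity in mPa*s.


eta = tau/gamma * 1000 = 48.0/66 * 1000 = 727.3 mPa*s

727.3


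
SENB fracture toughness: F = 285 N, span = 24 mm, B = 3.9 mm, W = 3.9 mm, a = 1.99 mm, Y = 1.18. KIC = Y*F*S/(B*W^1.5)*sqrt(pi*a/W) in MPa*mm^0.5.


KIC = 1.18*285*24/(3.9*3.9^1.5)*sqrt(pi*1.99/3.9) = 340.21

340.21


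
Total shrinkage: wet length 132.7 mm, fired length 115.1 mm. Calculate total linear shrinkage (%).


TS = (132.7 - 115.1) / 132.7 * 100 = 13.26%

13.26


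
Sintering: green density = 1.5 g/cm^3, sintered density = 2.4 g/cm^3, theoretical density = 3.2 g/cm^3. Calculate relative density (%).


Relative = 2.4 / 3.2 * 100 = 75.0%

75.0


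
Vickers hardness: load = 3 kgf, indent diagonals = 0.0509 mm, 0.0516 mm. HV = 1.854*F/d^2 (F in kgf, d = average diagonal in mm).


d_avg = (0.0509+0.0516)/2 = 0.05125 mm
HV = 1.854*3/0.05125^2 = 2118

2118


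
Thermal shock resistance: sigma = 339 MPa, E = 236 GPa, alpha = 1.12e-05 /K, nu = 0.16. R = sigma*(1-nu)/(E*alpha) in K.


R = 339*(1-0.16)/(236*1000*1.12e-05) = 108 K

108


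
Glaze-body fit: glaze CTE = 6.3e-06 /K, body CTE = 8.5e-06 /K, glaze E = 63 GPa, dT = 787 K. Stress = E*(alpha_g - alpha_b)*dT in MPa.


Stress = 63*1000*(6.3e-06 - 8.5e-06)*787 = -109.1 MPa

-109.1


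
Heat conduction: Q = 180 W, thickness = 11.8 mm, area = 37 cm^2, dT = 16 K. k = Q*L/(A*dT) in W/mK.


k = 180*11.8/1000/(37/10000*16) = 35.88 W/mK

35.88


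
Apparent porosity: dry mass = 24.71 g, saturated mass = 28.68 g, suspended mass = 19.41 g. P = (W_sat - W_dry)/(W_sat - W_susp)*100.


P = (28.68 - 24.71) / (28.68 - 19.41) * 100 = 3.97 / 9.27 * 100 = 42.8%

42.8


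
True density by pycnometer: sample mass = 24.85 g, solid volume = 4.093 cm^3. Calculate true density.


TD = 24.85 / 4.093 = 6.071 g/cm^3

6.071


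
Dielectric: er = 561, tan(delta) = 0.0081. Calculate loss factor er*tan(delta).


Loss = 561 * 0.0081 = 4.544

4.544


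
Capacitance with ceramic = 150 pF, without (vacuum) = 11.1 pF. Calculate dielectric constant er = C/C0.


er = 150 / 11.1 = 13.51

13.51


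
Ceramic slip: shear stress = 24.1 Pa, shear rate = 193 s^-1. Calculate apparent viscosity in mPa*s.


eta = tau/gamma * 1000 = 24.1/193 * 1000 = 124.9 mPa*s

124.9


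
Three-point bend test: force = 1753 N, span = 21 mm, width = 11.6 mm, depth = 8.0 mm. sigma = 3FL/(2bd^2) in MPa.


sigma = 3*1753*21/(2*11.6*8.0^2) = 74.4 MPa

74.4


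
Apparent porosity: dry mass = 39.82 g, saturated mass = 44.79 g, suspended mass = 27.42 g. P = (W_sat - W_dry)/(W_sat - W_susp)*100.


P = (44.79 - 39.82) / (44.79 - 27.42) * 100 = 4.97 / 17.37 * 100 = 28.6%

28.6


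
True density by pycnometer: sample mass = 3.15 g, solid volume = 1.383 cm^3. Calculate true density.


TD = 3.15 / 1.383 = 2.278 g/cm^3

2.278


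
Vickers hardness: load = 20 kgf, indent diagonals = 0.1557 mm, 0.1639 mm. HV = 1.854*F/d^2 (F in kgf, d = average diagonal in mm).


d_avg = (0.1557+0.1639)/2 = 0.1598 mm
HV = 1.854*20/0.1598^2 = 1452

1452


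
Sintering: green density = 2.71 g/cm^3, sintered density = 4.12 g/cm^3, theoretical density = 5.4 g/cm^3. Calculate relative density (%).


Relative = 4.12 / 5.4 * 100 = 76.3%

76.3


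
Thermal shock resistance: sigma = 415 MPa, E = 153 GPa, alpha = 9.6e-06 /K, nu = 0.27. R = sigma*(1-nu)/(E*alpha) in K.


R = 415*(1-0.27)/(153*1000*9.6e-06) = 206 K

206


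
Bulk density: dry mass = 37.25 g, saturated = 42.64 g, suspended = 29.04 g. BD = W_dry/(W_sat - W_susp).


BD = 37.25 / (42.64 - 29.04) = 37.25 / 13.6 = 2.739 g/cm^3

2.739


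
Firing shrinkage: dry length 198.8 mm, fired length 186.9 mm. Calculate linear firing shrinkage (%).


FS = (198.8 - 186.9) / 198.8 * 100 = 5.99%

5.99


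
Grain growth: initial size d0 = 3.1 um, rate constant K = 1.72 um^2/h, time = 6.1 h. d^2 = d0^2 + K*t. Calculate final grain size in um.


d^2 = 3.1^2 + 1.72*6.1 = 20.102
d = sqrt(20.102) = 4.48 um

4.48


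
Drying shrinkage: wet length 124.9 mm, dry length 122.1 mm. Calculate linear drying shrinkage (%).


DS = (124.9 - 122.1) / 124.9 * 100 = 2.24%

2.24


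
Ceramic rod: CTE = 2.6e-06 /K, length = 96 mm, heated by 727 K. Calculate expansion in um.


dL = 2.6e-06 * 96 * 727 * 1000 = 181.459 um

181.459


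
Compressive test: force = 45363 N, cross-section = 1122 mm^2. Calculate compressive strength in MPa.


CS = 45363 / 1122 = 40.4 MPa

40.4


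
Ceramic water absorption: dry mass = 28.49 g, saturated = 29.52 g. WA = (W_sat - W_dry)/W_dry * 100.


WA = (29.52 - 28.49) / 28.49 * 100 = 3.62%

3.62


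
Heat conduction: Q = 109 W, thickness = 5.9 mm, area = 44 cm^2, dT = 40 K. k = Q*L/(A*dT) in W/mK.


k = 109*5.9/1000/(44/10000*40) = 3.65 W/mK

3.65


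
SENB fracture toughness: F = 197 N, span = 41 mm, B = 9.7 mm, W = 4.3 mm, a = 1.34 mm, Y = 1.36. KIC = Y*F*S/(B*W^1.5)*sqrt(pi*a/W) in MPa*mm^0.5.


KIC = 1.36*197*41/(9.7*4.3^1.5)*sqrt(pi*1.34/4.3) = 125.66

125.66


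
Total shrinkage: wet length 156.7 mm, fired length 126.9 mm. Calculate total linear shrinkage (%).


TS = (156.7 - 126.9) / 156.7 * 100 = 19.02%

19.02


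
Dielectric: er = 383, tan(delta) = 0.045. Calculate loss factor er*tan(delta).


Loss = 383 * 0.045 = 17.235

17.235


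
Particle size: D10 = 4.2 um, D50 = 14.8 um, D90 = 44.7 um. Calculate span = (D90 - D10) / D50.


Span = (44.7 - 4.2) / 14.8 = 40.5 / 14.8 = 2.736

2.736


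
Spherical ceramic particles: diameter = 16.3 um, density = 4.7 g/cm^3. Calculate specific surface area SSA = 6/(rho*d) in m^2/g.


SSA = 6 / (4.7 * 16.3) = 0.078 m^2/g

0.078


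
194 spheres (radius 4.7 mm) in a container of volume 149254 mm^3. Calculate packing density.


V_sphere = 4/3*pi*4.7^3 = 434.8928 mm^3
Total V = 194*434.8928 = 84369.2032 mm^3
PD = 84369.2032 / 149254 = 0.565

0.565


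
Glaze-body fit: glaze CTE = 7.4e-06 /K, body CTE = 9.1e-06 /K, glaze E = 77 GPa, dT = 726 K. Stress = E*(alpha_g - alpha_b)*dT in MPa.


Stress = 77*1000*(7.4e-06 - 9.1e-06)*726 = -95.0 MPa

-95.0


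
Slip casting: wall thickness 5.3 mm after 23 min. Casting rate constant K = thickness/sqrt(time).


K = 5.3 / sqrt(23) = 5.3 / 4.7958 = 1.105 mm/min^0.5

1.105


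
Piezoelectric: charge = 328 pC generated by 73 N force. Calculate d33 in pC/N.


d33 = 328 / 73 = 4.5 pC/N

4.5


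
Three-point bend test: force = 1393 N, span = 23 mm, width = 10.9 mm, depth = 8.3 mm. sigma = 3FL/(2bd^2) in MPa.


sigma = 3*1393*23/(2*10.9*8.3^2) = 64.0 MPa

64.0


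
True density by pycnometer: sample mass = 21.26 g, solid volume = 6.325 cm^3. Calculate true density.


TD = 21.26 / 6.325 = 3.361 g/cm^3

3.361


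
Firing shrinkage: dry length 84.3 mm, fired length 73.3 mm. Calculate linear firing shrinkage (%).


FS = (84.3 - 73.3) / 84.3 * 100 = 13.05%

13.05


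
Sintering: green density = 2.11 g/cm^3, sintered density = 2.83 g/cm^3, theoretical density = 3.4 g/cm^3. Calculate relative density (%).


Relative = 2.83 / 3.4 * 100 = 83.2%

83.2


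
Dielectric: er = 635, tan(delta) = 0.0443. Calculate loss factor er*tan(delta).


Loss = 635 * 0.0443 = 28.131

28.131


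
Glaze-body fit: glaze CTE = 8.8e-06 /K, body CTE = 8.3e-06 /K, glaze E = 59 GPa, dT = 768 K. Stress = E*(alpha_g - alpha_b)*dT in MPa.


Stress = 59*1000*(8.8e-06 - 8.3e-06)*768 = 22.7 MPa

22.7


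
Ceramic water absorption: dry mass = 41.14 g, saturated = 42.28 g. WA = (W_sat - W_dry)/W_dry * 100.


WA = (42.28 - 41.14) / 41.14 * 100 = 2.77%

2.77


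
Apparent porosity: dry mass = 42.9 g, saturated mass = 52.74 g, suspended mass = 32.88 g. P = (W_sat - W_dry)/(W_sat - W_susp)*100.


P = (52.74 - 42.9) / (52.74 - 32.88) * 100 = 9.84 / 19.86 * 100 = 49.5%

49.5


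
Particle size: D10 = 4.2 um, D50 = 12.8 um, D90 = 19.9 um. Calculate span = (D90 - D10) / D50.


Span = (19.9 - 4.2) / 12.8 = 15.7 / 12.8 = 1.227

1.227


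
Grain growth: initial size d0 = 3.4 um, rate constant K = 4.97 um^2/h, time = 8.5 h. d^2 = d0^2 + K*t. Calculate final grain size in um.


d^2 = 3.4^2 + 4.97*8.5 = 53.805
d = sqrt(53.805) = 7.34 um

7.34


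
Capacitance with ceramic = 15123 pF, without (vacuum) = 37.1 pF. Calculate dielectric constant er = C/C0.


er = 15123 / 37.1 = 407.63

407.63


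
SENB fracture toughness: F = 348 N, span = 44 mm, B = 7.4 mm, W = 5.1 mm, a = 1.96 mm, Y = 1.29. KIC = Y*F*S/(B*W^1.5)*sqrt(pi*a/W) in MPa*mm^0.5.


KIC = 1.29*348*44/(7.4*5.1^1.5)*sqrt(pi*1.96/5.1) = 254.66

254.66


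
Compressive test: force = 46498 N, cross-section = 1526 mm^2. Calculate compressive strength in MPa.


CS = 46498 / 1526 = 30.5 MPa

30.5


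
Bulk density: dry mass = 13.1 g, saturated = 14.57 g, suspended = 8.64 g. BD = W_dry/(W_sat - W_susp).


BD = 13.1 / (14.57 - 8.64) = 13.1 / 5.93 = 2.209 g/cm^3

2.209


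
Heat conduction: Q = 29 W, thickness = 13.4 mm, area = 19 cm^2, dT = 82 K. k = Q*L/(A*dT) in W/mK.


k = 29*13.4/1000/(19/10000*82) = 2.49 W/mK

2.49


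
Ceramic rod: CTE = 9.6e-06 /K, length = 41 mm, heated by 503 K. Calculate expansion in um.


dL = 9.6e-06 * 41 * 503 * 1000 = 197.981 um

197.981


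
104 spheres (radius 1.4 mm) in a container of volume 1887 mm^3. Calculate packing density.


V_sphere = 4/3*pi*1.4^3 = 11.494 mm^3
Total V = 104*11.494 = 1195.376 mm^3
PD = 1195.376 / 1887 = 0.633

0.633


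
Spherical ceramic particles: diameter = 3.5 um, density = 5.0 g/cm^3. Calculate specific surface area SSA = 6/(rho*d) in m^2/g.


SSA = 6 / (5.0 * 3.5) = 0.343 m^2/g

0.343


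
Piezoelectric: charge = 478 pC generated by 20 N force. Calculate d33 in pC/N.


d33 = 478 / 20 = 23.9 pC/N

23.9


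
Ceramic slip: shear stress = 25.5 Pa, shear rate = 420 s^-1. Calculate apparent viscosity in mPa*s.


eta = tau/gamma * 1000 = 25.5/420 * 1000 = 60.7 mPa*s

60.7


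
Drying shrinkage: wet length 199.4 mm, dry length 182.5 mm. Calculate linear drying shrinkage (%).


DS = (199.4 - 182.5) / 199.4 * 100 = 8.48%

8.48


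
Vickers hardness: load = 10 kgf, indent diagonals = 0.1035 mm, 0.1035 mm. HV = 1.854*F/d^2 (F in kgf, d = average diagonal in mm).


d_avg = (0.1035+0.1035)/2 = 0.1035 mm
HV = 1.854*10/0.1035^2 = 1731

1731


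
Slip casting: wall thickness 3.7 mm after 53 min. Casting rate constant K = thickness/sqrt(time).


K = 3.7 / sqrt(53) = 3.7 / 7.2801 = 0.508 mm/min^0.5

0.508


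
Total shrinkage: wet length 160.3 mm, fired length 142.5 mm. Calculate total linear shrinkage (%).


TS = (160.3 - 142.5) / 160.3 * 100 = 11.1%

11.1


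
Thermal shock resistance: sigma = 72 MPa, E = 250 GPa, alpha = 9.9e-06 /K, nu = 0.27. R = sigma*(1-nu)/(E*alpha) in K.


R = 72*(1-0.27)/(250*1000*9.9e-06) = 21 K

21


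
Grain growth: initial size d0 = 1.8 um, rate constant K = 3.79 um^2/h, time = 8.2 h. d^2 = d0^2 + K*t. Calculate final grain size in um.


d^2 = 1.8^2 + 3.79*8.2 = 34.318
d = sqrt(34.318) = 5.86 um

5.86


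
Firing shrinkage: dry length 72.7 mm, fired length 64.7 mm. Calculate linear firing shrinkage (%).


FS = (72.7 - 64.7) / 72.7 * 100 = 11.0%

11.0


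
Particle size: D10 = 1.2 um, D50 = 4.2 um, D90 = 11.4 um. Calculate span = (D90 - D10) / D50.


Span = (11.4 - 1.2) / 4.2 = 10.2 / 4.2 = 2.429

2.429


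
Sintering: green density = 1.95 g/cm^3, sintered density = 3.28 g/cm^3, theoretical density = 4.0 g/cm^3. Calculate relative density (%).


Relative = 3.28 / 4.0 * 100 = 82.0%

82.0


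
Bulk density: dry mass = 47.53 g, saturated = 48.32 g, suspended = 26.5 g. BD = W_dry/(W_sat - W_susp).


BD = 47.53 / (48.32 - 26.5) = 47.53 / 21.82 = 2.178 g/cm^3

2.178


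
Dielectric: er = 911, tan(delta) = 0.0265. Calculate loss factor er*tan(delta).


Loss = 911 * 0.0265 = 24.142

24.142


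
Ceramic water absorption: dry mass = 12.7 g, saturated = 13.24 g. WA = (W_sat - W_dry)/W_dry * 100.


WA = (13.24 - 12.7) / 12.7 * 100 = 4.25%

4.25


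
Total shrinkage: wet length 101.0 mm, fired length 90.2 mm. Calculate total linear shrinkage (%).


TS = (101.0 - 90.2) / 101.0 * 100 = 10.69%

10.69


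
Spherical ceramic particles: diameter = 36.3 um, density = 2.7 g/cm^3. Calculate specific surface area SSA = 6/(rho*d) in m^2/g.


SSA = 6 / (2.7 * 36.3) = 0.061 m^2/g

0.061


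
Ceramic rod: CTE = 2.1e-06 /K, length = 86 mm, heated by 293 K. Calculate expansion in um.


dL = 2.1e-06 * 86 * 293 * 1000 = 52.916 um

52.916


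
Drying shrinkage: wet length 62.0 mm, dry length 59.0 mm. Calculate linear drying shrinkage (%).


DS = (62.0 - 59.0) / 62.0 * 100 = 4.84%

4.84


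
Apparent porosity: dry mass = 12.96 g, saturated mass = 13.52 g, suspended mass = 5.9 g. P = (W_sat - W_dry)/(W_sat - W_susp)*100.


P = (13.52 - 12.96) / (13.52 - 5.9) * 100 = 0.56 / 7.62 * 100 = 7.3%

7.3


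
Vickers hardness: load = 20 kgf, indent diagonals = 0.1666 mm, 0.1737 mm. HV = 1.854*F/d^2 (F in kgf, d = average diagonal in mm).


d_avg = (0.1666+0.1737)/2 = 0.17015 mm
HV = 1.854*20/0.17015^2 = 1281

1281


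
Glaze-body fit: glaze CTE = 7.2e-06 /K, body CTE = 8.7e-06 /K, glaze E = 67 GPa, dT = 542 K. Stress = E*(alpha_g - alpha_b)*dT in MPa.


Stress = 67*1000*(7.2e-06 - 8.7e-06)*542 = -54.5 MPa

-54.5


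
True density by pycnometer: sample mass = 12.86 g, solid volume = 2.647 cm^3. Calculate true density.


TD = 12.86 / 2.647 = 4.858 g/cm^3

4.858


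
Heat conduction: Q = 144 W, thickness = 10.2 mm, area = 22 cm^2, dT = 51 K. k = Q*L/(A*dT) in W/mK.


k = 144*10.2/1000/(22/10000*51) = 13.09 W/mK

13.09


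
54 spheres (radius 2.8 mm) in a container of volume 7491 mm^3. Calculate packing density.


V_sphere = 4/3*pi*2.8^3 = 91.9523 mm^3
Total V = 54*91.9523 = 4965.4242 mm^3
PD = 4965.4242 / 7491 = 0.663

0.663


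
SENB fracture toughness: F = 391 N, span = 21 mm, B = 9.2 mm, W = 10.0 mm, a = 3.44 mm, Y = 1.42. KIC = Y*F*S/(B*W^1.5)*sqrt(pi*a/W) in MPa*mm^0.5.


KIC = 1.42*391*21/(9.2*10.0^1.5)*sqrt(pi*3.44/10.0) = 41.66

41.66


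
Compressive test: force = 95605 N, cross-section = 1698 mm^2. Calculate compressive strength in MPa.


CS = 95605 / 1698 = 56.3 MPa

56.3


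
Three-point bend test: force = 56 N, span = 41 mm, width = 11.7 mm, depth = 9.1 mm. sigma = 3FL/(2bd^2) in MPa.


sigma = 3*56*41/(2*11.7*9.1^2) = 3.6 MPa

3.6


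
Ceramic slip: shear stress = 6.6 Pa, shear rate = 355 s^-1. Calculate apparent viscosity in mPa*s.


eta = tau/gamma * 1000 = 6.6/355 * 1000 = 18.6 mPa*s

18.6


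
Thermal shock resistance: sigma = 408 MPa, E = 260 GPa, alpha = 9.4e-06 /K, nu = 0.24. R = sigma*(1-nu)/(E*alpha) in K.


R = 408*(1-0.24)/(260*1000*9.4e-06) = 127 K

127


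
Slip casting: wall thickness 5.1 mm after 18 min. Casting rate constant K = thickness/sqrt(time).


K = 5.1 / sqrt(18) = 5.1 / 4.2426 = 1.202 mm/min^0.5

1.202


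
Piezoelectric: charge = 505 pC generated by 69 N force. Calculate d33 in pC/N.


d33 = 505 / 69 = 7.3 pC/N

7.3


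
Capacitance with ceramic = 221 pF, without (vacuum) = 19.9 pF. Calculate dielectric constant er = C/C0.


er = 221 / 19.9 = 11.11

11.11


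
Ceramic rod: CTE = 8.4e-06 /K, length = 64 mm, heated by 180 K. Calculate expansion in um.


dL = 8.4e-06 * 64 * 180 * 1000 = 96.768 um

96.768


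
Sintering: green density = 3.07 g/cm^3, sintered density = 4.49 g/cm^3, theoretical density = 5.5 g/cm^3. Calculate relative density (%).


Relative = 4.49 / 5.5 * 100 = 81.6%

81.6


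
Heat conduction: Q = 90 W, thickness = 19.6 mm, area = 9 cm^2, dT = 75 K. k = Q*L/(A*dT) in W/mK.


k = 90*19.6/1000/(9/10000*75) = 26.13 W/mK

26.13


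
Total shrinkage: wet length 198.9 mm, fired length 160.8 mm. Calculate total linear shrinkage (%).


TS = (198.9 - 160.8) / 198.9 * 100 = 19.16%

19.16


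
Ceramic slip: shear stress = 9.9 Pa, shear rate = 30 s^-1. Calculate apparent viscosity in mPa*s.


eta = tau/gamma * 1000 = 9.9/30 * 1000 = 330.0 mPa*s

330.0


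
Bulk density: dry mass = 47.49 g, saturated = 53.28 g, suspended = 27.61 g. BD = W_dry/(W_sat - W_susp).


BD = 47.49 / (53.28 - 27.61) = 47.49 / 25.67 = 1.85 g/cm^3

1.85


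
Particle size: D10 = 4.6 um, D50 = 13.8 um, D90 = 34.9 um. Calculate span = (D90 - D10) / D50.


Span = (34.9 - 4.6) / 13.8 = 30.3 / 13.8 = 2.196

2.196


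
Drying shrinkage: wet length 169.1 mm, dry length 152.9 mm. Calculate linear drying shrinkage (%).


DS = (169.1 - 152.9) / 169.1 * 100 = 9.58%

9.58


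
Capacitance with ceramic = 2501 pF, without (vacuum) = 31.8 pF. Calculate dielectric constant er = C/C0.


er = 2501 / 31.8 = 78.65

78.65


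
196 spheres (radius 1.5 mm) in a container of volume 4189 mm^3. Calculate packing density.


V_sphere = 4/3*pi*1.5^3 = 14.1372 mm^3
Total V = 196*14.1372 = 2770.8912 mm^3
PD = 2770.8912 / 4189 = 0.661

0.661


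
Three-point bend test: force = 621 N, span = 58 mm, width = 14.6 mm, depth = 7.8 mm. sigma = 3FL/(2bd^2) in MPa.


sigma = 3*621*58/(2*14.6*7.8^2) = 60.8 MPa

60.8


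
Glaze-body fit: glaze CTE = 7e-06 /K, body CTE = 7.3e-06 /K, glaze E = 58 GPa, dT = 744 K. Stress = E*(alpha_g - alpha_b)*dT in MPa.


Stress = 58*1000*(7e-06 - 7.3e-06)*744 = -12.9 MPa

-12.9


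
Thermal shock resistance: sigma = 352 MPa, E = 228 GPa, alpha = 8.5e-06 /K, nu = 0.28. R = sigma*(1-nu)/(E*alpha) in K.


R = 352*(1-0.28)/(228*1000*8.5e-06) = 131 K

131


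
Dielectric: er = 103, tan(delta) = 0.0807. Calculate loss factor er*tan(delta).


Loss = 103 * 0.0807 = 8.312

8.312


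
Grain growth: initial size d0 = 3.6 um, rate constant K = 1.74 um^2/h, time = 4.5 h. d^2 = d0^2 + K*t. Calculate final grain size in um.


d^2 = 3.6^2 + 1.74*4.5 = 20.79
d = sqrt(20.79) = 4.56 um

4.56


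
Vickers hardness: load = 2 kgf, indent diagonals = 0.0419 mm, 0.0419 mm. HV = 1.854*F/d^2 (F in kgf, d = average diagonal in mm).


d_avg = (0.0419+0.0419)/2 = 0.0419 mm
HV = 1.854*2/0.0419^2 = 2112

2112


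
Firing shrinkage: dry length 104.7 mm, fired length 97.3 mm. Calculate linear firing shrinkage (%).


FS = (104.7 - 97.3) / 104.7 * 100 = 7.07%

7.07


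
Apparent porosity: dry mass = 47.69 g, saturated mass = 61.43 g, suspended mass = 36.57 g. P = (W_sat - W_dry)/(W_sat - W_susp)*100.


P = (61.43 - 47.69) / (61.43 - 36.57) * 100 = 13.74 / 24.86 * 100 = 55.3%

55.3


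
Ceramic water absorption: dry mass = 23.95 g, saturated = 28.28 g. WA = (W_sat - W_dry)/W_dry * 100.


WA = (28.28 - 23.95) / 23.95 * 100 = 18.08%

18.08


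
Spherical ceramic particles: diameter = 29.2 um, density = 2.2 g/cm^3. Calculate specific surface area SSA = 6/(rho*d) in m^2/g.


SSA = 6 / (2.2 * 29.2) = 0.093 m^2/g

0.093


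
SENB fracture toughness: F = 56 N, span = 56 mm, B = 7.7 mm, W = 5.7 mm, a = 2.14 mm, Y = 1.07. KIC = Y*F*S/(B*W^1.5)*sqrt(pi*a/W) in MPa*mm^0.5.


KIC = 1.07*56*56/(7.7*5.7^1.5)*sqrt(pi*2.14/5.7) = 34.78

34.78


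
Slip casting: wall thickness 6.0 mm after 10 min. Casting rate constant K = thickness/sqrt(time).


K = 6.0 / sqrt(10) = 6.0 / 3.1623 = 1.897 mm/min^0.5

1.897


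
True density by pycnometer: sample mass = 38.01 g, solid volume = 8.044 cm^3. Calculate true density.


TD = 38.01 / 8.044 = 4.725 g/cm^3

4.725


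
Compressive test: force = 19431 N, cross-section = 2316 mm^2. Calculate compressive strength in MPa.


CS = 19431 / 2316 = 8.4 MPa

8.4


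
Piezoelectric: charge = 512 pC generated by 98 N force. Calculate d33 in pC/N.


d33 = 512 / 98 = 5.2 pC/N

5.2


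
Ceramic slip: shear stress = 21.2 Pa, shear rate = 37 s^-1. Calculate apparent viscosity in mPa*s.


eta = tau/gamma * 1000 = 21.2/37 * 1000 = 573.0 mPa*s

573.0


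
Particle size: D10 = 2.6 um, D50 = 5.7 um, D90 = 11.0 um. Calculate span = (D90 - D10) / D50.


Span = (11.0 - 2.6) / 5.7 = 8.4 / 5.7 = 1.474

1.474


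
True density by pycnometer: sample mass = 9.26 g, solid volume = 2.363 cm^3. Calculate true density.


TD = 9.26 / 2.363 = 3.919 g/cm^3

3.919


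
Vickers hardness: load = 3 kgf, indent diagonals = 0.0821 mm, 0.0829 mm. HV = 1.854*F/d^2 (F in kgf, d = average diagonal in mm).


d_avg = (0.0821+0.0829)/2 = 0.0825 mm
HV = 1.854*3/0.0825^2 = 817

817


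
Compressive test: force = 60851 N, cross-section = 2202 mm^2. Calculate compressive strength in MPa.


CS = 60851 / 2202 = 27.6 MPa

27.6


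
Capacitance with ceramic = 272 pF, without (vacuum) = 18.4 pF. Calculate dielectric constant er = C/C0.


er = 272 / 18.4 = 14.78

14.78


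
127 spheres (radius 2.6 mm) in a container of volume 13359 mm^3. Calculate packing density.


V_sphere = 4/3*pi*2.6^3 = 73.6222 mm^3
Total V = 127*73.6222 = 9350.0194 mm^3
PD = 9350.0194 / 13359 = 0.7

0.7


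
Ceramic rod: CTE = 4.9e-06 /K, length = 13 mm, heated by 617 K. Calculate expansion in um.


dL = 4.9e-06 * 13 * 617 * 1000 = 39.303 um

39.303


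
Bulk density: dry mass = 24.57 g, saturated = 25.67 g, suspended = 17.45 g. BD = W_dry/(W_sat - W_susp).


BD = 24.57 / (25.67 - 17.45) = 24.57 / 8.22 = 2.989 g/cm^3

2.989


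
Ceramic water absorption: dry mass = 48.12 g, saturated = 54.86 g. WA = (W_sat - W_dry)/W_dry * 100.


WA = (54.86 - 48.12) / 48.12 * 100 = 14.01%

14.01


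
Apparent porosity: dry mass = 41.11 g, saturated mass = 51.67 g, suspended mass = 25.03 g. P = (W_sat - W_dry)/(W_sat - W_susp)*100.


P = (51.67 - 41.11) / (51.67 - 25.03) * 100 = 10.56 / 26.64 * 100 = 39.6%

39.6


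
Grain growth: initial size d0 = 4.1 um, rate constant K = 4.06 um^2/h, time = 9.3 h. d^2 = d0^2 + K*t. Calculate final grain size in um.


d^2 = 4.1^2 + 4.06*9.3 = 54.568
d = sqrt(54.568) = 7.39 um

7.39


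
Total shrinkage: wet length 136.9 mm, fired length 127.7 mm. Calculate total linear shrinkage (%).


TS = (136.9 - 127.7) / 136.9 * 100 = 6.72%

6.72


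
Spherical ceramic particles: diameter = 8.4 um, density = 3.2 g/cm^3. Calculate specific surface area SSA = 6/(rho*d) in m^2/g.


SSA = 6 / (3.2 * 8.4) = 0.223 m^2/g

0.223


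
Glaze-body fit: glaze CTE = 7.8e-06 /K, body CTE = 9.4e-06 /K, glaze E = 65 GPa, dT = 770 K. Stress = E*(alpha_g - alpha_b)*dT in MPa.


Stress = 65*1000*(7.8e-06 - 9.4e-06)*770 = -80.1 MPa

-80.1


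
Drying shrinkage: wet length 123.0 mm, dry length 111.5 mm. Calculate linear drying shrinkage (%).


DS = (123.0 - 111.5) / 123.0 * 100 = 9.35%

9.35


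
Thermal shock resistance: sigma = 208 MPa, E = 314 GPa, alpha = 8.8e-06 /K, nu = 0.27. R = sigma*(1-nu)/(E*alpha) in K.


R = 208*(1-0.27)/(314*1000*8.8e-06) = 55 K

55


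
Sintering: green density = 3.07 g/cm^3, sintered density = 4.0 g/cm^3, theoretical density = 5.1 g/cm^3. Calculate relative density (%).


Relative = 4.0 / 5.1 * 100 = 78.4%

78.4


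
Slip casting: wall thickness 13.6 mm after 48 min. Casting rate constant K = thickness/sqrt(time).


K = 13.6 / sqrt(48) = 13.6 / 6.9282 = 1.963 mm/min^0.5

1.963


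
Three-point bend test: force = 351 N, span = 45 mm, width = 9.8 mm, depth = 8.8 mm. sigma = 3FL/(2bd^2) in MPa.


sigma = 3*351*45/(2*9.8*8.8^2) = 31.2 MPa

31.2


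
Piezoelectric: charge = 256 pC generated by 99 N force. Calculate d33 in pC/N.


d33 = 256 / 99 = 2.6 pC/N

2.6


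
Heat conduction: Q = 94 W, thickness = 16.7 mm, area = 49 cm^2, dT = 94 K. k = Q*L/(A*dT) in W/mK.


k = 94*16.7/1000/(49/10000*94) = 3.41 W/mK

3.41


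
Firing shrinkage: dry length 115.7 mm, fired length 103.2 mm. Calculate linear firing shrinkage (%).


FS = (115.7 - 103.2) / 115.7 * 100 = 10.8%

10.8


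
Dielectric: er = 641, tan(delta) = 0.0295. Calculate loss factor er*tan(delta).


Loss = 641 * 0.0295 = 18.91

18.91


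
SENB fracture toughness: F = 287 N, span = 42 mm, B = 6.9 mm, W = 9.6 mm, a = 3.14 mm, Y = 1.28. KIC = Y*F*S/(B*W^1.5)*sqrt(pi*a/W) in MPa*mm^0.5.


KIC = 1.28*287*42/(6.9*9.6^1.5)*sqrt(pi*3.14/9.6) = 76.21

76.21


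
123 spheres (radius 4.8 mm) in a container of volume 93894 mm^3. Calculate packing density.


V_sphere = 4/3*pi*4.8^3 = 463.2467 mm^3
Total V = 123*463.2467 = 56979.3441 mm^3
PD = 56979.3441 / 93894 = 0.607

0.607


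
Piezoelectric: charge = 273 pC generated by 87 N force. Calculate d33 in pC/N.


d33 = 273 / 87 = 3.1 pC/N

3.1


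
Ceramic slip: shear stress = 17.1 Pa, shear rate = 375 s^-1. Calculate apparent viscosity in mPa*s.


eta = tau/gamma * 1000 = 17.1/375 * 1000 = 45.6 mPa*s

45.6


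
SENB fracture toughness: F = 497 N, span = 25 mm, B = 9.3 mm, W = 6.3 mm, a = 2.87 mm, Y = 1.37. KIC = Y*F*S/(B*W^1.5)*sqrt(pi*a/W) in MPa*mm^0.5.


KIC = 1.37*497*25/(9.3*6.3^1.5)*sqrt(pi*2.87/6.3) = 138.47

138.47


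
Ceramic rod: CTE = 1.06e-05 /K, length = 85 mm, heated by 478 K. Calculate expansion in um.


dL = 1.06e-05 * 85 * 478 * 1000 = 430.678 um

430.678


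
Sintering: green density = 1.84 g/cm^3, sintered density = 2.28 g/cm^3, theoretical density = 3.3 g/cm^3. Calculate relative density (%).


Relative = 2.28 / 3.3 * 100 = 69.1%

69.1


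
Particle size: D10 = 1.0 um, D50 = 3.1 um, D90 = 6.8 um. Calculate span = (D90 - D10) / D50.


Span = (6.8 - 1.0) / 3.1 = 5.8 / 3.1 = 1.871

1.871


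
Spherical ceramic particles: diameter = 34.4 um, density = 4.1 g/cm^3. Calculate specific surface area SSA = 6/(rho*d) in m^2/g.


SSA = 6 / (4.1 * 34.4) = 0.043 m^2/g

0.043


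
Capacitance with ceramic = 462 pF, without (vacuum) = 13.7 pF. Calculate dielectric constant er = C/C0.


er = 462 / 13.7 = 33.72

33.72


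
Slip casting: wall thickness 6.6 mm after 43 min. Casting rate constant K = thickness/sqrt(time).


K = 6.6 / sqrt(43) = 6.6 / 6.5574 = 1.006 mm/min^0.5

1.006


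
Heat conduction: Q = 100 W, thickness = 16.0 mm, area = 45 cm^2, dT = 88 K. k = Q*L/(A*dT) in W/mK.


k = 100*16.0/1000/(45/10000*88) = 4.04 W/mK

4.04


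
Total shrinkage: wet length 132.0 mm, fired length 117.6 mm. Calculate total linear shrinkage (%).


TS = (132.0 - 117.6) / 132.0 * 100 = 10.91%

10.91


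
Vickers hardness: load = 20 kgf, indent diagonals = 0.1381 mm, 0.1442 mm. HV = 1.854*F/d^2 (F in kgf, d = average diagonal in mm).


d_avg = (0.1381+0.1442)/2 = 0.14115 mm
HV = 1.854*20/0.14115^2 = 1861

1861


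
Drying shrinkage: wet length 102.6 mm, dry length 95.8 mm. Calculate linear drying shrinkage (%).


DS = (102.6 - 95.8) / 102.6 * 100 = 6.63%

6.63


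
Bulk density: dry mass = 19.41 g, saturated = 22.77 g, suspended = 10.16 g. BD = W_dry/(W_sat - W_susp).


BD = 19.41 / (22.77 - 10.16) = 19.41 / 12.61 = 1.539 g/cm^3

1.539


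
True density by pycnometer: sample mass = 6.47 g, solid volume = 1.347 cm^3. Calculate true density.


TD = 6.47 / 1.347 = 4.803 g/cm^3

4.803


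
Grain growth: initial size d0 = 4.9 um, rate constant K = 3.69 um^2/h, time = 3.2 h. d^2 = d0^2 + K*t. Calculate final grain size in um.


d^2 = 4.9^2 + 3.69*3.2 = 35.818
d = sqrt(35.818) = 5.98 um

5.98


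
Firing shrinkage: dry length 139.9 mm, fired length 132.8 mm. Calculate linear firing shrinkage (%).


FS = (139.9 - 132.8) / 139.9 * 100 = 5.08%

5.08


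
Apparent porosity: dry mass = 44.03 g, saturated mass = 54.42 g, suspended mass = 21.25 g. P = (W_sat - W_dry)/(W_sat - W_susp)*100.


P = (54.42 - 44.03) / (54.42 - 21.25) * 100 = 10.39 / 33.17 * 100 = 31.3%

31.3


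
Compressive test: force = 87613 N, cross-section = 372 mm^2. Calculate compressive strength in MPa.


CS = 87613 / 372 = 235.5 MPa

235.5


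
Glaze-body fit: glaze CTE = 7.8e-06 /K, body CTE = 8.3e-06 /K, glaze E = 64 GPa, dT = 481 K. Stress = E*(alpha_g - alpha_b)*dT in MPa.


Stress = 64*1000*(7.8e-06 - 8.3e-06)*481 = -15.4 MPa

-15.4


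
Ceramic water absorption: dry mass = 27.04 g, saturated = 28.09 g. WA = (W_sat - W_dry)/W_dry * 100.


WA = (28.09 - 27.04) / 27.04 * 100 = 3.88%

3.88


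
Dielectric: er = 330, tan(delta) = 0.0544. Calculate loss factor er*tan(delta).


Loss = 330 * 0.0544 = 17.952

17.952


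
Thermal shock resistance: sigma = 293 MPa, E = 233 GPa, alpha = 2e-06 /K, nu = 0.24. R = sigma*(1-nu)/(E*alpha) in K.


R = 293*(1-0.24)/(233*1000*2e-06) = 478 K

478


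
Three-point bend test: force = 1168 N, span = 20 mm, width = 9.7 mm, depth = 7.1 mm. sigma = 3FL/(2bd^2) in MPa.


sigma = 3*1168*20/(2*9.7*7.1^2) = 71.7 MPa

71.7


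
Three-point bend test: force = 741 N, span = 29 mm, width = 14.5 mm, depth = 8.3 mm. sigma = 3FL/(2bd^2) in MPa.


sigma = 3*741*29/(2*14.5*8.3^2) = 32.3 MPa

32.3


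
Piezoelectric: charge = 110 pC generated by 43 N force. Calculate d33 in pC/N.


d33 = 110 / 43 = 2.6 pC/N

2.6


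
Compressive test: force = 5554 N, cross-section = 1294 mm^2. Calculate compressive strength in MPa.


CS = 5554 / 1294 = 4.3 MPa

4.3


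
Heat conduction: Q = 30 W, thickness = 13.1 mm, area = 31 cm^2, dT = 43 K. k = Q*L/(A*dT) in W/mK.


k = 30*13.1/1000/(31/10000*43) = 2.95 W/mK

2.95


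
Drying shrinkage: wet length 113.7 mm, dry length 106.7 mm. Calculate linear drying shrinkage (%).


DS = (113.7 - 106.7) / 113.7 * 100 = 6.16%

6.16


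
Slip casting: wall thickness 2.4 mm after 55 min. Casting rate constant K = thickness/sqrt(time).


K = 2.4 / sqrt(55) = 2.4 / 7.4162 = 0.324 mm/min^0.5

0.324


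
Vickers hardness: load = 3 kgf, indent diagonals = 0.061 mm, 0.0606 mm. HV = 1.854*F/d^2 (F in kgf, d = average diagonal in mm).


d_avg = (0.061+0.0606)/2 = 0.0608 mm
HV = 1.854*3/0.0608^2 = 1505

1505


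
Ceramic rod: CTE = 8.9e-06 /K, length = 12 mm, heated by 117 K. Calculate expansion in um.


dL = 8.9e-06 * 12 * 117 * 1000 = 12.496 um

12.496


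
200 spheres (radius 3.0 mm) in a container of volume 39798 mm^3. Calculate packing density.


V_sphere = 4/3*pi*3.0^3 = 113.0973 mm^3
Total V = 200*113.0973 = 22619.46 mm^3
PD = 22619.46 / 39798 = 0.568

0.568


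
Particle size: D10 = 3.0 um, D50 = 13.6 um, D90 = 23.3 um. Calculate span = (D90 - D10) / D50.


Span = (23.3 - 3.0) / 13.6 = 20.3 / 13.6 = 1.493

1.493


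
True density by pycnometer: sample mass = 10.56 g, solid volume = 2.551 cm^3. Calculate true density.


TD = 10.56 / 2.551 = 4.14 g/cm^3

4.14


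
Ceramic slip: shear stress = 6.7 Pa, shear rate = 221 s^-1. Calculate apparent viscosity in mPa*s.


eta = tau/gamma * 1000 = 6.7/221 * 1000 = 30.3 mPa*s

30.3


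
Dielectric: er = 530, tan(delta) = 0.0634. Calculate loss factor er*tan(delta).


Loss = 530 * 0.0634 = 33.602

33.602


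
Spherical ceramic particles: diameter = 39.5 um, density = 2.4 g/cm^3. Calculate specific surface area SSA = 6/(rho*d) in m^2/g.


SSA = 6 / (2.4 * 39.5) = 0.063 m^2/g

0.063


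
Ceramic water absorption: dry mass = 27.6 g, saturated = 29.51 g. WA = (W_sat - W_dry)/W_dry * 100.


WA = (29.51 - 27.6) / 27.6 * 100 = 6.92%

6.92


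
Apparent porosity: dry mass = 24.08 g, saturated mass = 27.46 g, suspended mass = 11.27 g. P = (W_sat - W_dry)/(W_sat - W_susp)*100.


P = (27.46 - 24.08) / (27.46 - 11.27) * 100 = 3.38 / 16.19 * 100 = 20.9%

20.9


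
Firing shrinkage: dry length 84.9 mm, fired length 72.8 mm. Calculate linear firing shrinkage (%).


FS = (84.9 - 72.8) / 84.9 * 100 = 14.25%

14.25


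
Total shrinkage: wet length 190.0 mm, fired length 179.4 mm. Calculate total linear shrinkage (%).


TS = (190.0 - 179.4) / 190.0 * 100 = 5.58%

5.58


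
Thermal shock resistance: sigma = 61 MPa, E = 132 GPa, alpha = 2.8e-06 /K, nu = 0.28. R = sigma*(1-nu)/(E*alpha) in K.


R = 61*(1-0.28)/(132*1000*2.8e-06) = 119 K

119


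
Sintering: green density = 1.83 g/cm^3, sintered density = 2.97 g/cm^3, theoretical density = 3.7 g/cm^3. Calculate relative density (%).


Relative = 2.97 / 3.7 * 100 = 80.3%

80.3


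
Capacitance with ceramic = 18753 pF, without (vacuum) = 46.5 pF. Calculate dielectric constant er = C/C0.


er = 18753 / 46.5 = 403.29

403.29


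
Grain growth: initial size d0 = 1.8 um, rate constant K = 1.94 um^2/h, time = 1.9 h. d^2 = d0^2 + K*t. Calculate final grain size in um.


d^2 = 1.8^2 + 1.94*1.9 = 6.926
d = sqrt(6.926) = 2.63 um

2.63


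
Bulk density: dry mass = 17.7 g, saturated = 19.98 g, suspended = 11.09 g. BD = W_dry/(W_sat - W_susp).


BD = 17.7 / (19.98 - 11.09) = 17.7 / 8.89 = 1.991 g/cm^3

1.991


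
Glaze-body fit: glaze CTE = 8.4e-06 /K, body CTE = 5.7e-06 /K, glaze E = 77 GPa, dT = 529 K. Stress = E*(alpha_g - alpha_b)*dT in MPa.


Stress = 77*1000*(8.4e-06 - 5.7e-06)*529 = 110.0 MPa

110.0


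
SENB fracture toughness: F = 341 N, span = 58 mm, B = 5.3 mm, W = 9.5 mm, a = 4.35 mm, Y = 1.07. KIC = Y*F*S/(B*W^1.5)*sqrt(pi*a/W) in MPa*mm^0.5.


KIC = 1.07*341*58/(5.3*9.5^1.5)*sqrt(pi*4.35/9.5) = 163.55

163.55


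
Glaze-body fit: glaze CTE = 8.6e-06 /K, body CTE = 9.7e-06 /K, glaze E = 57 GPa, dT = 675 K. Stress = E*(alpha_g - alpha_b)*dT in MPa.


Stress = 57*1000*(8.6e-06 - 9.7e-06)*675 = -42.3 MPa

-42.3


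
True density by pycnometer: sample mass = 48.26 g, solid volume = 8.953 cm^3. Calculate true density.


TD = 48.26 / 8.953 = 5.39 g/cm^3

5.39


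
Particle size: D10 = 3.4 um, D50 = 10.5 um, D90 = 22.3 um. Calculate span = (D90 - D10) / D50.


Span = (22.3 - 3.4) / 10.5 = 18.9 / 10.5 = 1.8

1.8


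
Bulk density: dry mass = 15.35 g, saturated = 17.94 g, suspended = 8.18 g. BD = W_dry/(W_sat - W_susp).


BD = 15.35 / (17.94 - 8.18) = 15.35 / 9.76 = 1.573 g/cm^3

1.573


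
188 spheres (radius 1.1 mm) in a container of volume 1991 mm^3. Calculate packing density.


V_sphere = 4/3*pi*1.1^3 = 5.5753 mm^3
Total V = 188*5.5753 = 1048.1564 mm^3
PD = 1048.1564 / 1991 = 0.526

0.526


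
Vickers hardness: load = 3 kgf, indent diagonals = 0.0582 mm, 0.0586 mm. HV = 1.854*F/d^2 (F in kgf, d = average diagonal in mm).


d_avg = (0.0582+0.0586)/2 = 0.0584 mm
HV = 1.854*3/0.0584^2 = 1631

1631


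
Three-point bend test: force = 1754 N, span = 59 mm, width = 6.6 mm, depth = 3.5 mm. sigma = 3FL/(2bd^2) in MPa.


sigma = 3*1754*59/(2*6.6*3.5^2) = 1920.0 MPa

1920.0


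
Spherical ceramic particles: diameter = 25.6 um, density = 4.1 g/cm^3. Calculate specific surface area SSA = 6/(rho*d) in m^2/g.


SSA = 6 / (4.1 * 25.6) = 0.057 m^2/g

0.057


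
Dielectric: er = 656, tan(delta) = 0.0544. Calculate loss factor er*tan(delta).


Loss = 656 * 0.0544 = 35.686

35.686


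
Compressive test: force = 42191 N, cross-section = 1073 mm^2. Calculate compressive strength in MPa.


CS = 42191 / 1073 = 39.3 MPa

39.3


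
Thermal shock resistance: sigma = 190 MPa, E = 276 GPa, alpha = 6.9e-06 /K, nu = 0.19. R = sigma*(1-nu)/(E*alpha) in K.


R = 190*(1-0.19)/(276*1000*6.9e-06) = 81 K

81


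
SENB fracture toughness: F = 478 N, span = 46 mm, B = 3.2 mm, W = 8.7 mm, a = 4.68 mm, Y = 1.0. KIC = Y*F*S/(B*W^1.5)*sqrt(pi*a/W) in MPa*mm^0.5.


KIC = 1.0*478*46/(3.2*8.7^1.5)*sqrt(pi*4.68/8.7) = 348.09

348.09


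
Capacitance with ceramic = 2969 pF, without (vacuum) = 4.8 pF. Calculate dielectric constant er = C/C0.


er = 2969 / 4.8 = 618.54

618.54


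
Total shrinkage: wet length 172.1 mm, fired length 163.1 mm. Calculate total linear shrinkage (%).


TS = (172.1 - 163.1) / 172.1 * 100 = 5.23%

5.23


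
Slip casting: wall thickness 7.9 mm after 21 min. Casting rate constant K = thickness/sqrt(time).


K = 7.9 / sqrt(21) = 7.9 / 4.5826 = 1.724 mm/min^0.5

1.724


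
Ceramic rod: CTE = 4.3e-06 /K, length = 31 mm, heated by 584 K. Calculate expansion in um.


dL = 4.3e-06 * 31 * 584 * 1000 = 77.847 um

77.847


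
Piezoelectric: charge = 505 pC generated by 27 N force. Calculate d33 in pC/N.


d33 = 505 / 27 = 18.7 pC/N

18.7


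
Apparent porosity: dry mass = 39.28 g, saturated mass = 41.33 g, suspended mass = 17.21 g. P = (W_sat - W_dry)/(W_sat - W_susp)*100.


P = (41.33 - 39.28) / (41.33 - 17.21) * 100 = 2.05 / 24.12 * 100 = 8.5%

8.5


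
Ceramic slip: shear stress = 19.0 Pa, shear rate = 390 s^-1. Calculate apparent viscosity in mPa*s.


eta = tau/gamma * 1000 = 19.0/390 * 1000 = 48.7 mPa*s

48.7
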